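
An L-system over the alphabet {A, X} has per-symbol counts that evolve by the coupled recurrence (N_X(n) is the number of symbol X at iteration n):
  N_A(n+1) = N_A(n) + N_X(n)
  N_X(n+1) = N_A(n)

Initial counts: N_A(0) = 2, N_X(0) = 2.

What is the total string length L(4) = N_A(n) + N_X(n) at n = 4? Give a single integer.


Answer: 26

Derivation:
Step 0: N_A=2, N_X=2, L=4
Step 1: N_A=4, N_X=2, L=6
Step 2: N_A=6, N_X=4, L=10
Step 3: N_A=10, N_X=6, L=16
Step 4: N_A=16, N_X=10, L=26


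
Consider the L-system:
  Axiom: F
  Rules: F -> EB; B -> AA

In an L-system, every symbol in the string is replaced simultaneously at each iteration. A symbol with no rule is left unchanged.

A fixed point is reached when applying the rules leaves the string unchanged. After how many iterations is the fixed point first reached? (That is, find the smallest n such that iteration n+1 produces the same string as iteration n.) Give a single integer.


Step 0: F
Step 1: EB
Step 2: EAA
Step 3: EAA  (unchanged — fixed point at step 2)

Answer: 2


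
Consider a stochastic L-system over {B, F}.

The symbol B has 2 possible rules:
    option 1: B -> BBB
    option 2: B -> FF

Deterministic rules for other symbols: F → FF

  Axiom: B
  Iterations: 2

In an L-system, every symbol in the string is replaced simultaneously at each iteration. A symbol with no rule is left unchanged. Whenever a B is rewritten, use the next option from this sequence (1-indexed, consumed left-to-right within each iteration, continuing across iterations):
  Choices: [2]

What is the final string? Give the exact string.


Step 0: B
Step 1: FF  (used choices [2])
Step 2: FFFF  (used choices [])

Answer: FFFF


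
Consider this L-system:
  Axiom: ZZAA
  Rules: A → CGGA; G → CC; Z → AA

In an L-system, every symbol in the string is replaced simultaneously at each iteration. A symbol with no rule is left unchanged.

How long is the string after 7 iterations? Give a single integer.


Answer: 184

Derivation:
Step 0: length = 4
Step 1: length = 12
Step 2: length = 34
Step 3: length = 64
Step 4: length = 94
Step 5: length = 124
Step 6: length = 154
Step 7: length = 184


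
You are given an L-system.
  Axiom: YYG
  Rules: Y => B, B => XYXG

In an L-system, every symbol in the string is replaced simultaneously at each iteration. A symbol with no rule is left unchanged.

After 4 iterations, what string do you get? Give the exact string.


Step 0: YYG
Step 1: BBG
Step 2: XYXGXYXGG
Step 3: XBXGXBXGG
Step 4: XXYXGXGXXYXGXGG

Answer: XXYXGXGXXYXGXGG


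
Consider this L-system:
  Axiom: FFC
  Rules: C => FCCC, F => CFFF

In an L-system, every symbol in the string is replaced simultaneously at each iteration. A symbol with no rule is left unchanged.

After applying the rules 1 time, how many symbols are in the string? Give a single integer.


Step 0: length = 3
Step 1: length = 12

Answer: 12


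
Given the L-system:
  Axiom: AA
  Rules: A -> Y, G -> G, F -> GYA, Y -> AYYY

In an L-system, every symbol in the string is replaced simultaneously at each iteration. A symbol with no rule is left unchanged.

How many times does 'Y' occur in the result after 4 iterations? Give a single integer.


Answer: 66

Derivation:
Step 0: AA  (0 'Y')
Step 1: YY  (2 'Y')
Step 2: AYYYAYYY  (6 'Y')
Step 3: YAYYYAYYYAYYYYAYYYAYYYAYYY  (20 'Y')
Step 4: AYYYYAYYYAYYYAYYYYAYYYAYYYAYYYYAYYYAYYYAYYYAYYYYAYYYAYYYAYYYYAYYYAYYYAYYYYAYYYAYYYAYYY  (66 'Y')


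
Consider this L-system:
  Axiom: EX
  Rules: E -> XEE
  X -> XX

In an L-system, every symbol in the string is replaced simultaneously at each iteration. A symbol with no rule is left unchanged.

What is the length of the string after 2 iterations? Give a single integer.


Answer: 12

Derivation:
Step 0: length = 2
Step 1: length = 5
Step 2: length = 12


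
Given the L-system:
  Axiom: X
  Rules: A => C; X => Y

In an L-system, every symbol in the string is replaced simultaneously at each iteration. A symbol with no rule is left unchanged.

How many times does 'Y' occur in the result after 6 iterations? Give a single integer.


Answer: 1

Derivation:
Step 0: X  (0 'Y')
Step 1: Y  (1 'Y')
Step 2: Y  (1 'Y')
Step 3: Y  (1 'Y')
Step 4: Y  (1 'Y')
Step 5: Y  (1 'Y')
Step 6: Y  (1 'Y')


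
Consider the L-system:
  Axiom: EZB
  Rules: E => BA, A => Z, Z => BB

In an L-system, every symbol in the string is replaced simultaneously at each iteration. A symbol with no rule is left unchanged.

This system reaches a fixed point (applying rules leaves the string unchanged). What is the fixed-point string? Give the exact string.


Step 0: EZB
Step 1: BABBB
Step 2: BZBBB
Step 3: BBBBBB
Step 4: BBBBBB  (unchanged — fixed point at step 3)

Answer: BBBBBB


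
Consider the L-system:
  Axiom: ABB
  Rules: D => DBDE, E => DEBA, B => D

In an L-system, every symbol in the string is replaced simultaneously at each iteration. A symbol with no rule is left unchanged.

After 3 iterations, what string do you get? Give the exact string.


Answer: ADBDEDDBDEDEBADBDEDDBDEDEBA

Derivation:
Step 0: ABB
Step 1: ADD
Step 2: ADBDEDBDE
Step 3: ADBDEDDBDEDEBADBDEDDBDEDEBA


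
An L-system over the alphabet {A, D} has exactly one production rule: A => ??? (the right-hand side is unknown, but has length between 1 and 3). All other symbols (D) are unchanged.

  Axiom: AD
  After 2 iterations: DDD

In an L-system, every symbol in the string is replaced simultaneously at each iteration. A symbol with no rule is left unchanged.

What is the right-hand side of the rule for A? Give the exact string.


Answer: DD

Derivation:
Trying A => DD:
  Step 0: AD
  Step 1: DDD
  Step 2: DDD
Matches the given result.


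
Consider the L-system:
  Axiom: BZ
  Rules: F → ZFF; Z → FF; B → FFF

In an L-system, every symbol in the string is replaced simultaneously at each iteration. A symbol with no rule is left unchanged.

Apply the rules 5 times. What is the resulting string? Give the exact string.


Answer: FFZFFZFFFFZFFZFFZFFZFFFFZFFZFFFFZFFZFFZFFZFFFFZFFZFFFFZFFZFFFFZFFZFFFFZFFZFFZFFZFFFFZFFZFFFFZFFZFFZFFZFFFFZFFZFFFFZFFZFFFFZFFZFFFFZFFZFFZFFZFFFFZFFZFFFFZFFZFFZFFZFFFFZFFZFFFFZFFZFFFFZFFZFFFFZFFZFFZFFZFFFFZFFZFFFFZFFZFFZFFZFFFFZFFZFFFFZFFZFFFFZFFZFFFFZFFZFFZFFZFFFFZFFZFFFFZFFZFFZFFZFFFFZFFZFFFFZFFZFF

Derivation:
Step 0: BZ
Step 1: FFFFF
Step 2: ZFFZFFZFFZFFZFF
Step 3: FFZFFZFFFFZFFZFFFFZFFZFFFFZFFZFFFFZFFZFF
Step 4: ZFFZFFFFZFFZFFFFZFFZFFZFFZFFFFZFFZFFFFZFFZFFZFFZFFFFZFFZFFFFZFFZFFZFFZFFFFZFFZFFFFZFFZFFZFFZFFFFZFFZFFFFZFFZFF
Step 5: FFZFFZFFFFZFFZFFZFFZFFFFZFFZFFFFZFFZFFZFFZFFFFZFFZFFFFZFFZFFFFZFFZFFFFZFFZFFZFFZFFFFZFFZFFFFZFFZFFZFFZFFFFZFFZFFFFZFFZFFFFZFFZFFFFZFFZFFZFFZFFFFZFFZFFFFZFFZFFZFFZFFFFZFFZFFFFZFFZFFFFZFFZFFFFZFFZFFZFFZFFFFZFFZFFFFZFFZFFZFFZFFFFZFFZFFFFZFFZFFFFZFFZFFFFZFFZFFZFFZFFFFZFFZFFFFZFFZFFZFFZFFFFZFFZFFFFZFFZFF


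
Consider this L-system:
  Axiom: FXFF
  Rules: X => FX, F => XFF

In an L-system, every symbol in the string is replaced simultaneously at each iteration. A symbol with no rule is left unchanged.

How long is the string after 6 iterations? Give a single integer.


Answer: 1364

Derivation:
Step 0: length = 4
Step 1: length = 11
Step 2: length = 29
Step 3: length = 76
Step 4: length = 199
Step 5: length = 521
Step 6: length = 1364


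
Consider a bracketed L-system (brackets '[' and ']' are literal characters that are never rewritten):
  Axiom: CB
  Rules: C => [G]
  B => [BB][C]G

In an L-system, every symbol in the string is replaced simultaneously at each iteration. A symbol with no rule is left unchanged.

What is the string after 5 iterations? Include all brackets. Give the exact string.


Answer: [G][[[[[BB][C]G[BB][C]G][[G]]G[[BB][C]G[BB][C]G][[G]]G][[G]]G[[[BB][C]G[BB][C]G][[G]]G[[BB][C]G[BB][C]G][[G]]G][[G]]G][[G]]G[[[[BB][C]G[BB][C]G][[G]]G[[BB][C]G[BB][C]G][[G]]G][[G]]G[[[BB][C]G[BB][C]G][[G]]G[[BB][C]G[BB][C]G][[G]]G][[G]]G][[G]]G][[G]]G

Derivation:
Step 0: CB
Step 1: [G][BB][C]G
Step 2: [G][[BB][C]G[BB][C]G][[G]]G
Step 3: [G][[[BB][C]G[BB][C]G][[G]]G[[BB][C]G[BB][C]G][[G]]G][[G]]G
Step 4: [G][[[[BB][C]G[BB][C]G][[G]]G[[BB][C]G[BB][C]G][[G]]G][[G]]G[[[BB][C]G[BB][C]G][[G]]G[[BB][C]G[BB][C]G][[G]]G][[G]]G][[G]]G
Step 5: [G][[[[[BB][C]G[BB][C]G][[G]]G[[BB][C]G[BB][C]G][[G]]G][[G]]G[[[BB][C]G[BB][C]G][[G]]G[[BB][C]G[BB][C]G][[G]]G][[G]]G][[G]]G[[[[BB][C]G[BB][C]G][[G]]G[[BB][C]G[BB][C]G][[G]]G][[G]]G[[[BB][C]G[BB][C]G][[G]]G[[BB][C]G[BB][C]G][[G]]G][[G]]G][[G]]G][[G]]G


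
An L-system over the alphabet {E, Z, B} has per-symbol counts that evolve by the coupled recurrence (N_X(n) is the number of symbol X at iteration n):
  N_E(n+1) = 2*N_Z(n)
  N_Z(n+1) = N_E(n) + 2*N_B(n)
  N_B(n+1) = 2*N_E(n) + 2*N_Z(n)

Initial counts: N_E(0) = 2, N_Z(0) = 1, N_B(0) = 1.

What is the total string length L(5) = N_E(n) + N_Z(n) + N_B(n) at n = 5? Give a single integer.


Answer: 896

Derivation:
Step 0: N_E=2, N_Z=1, N_B=1, L=4
Step 1: N_E=2, N_Z=4, N_B=6, L=12
Step 2: N_E=8, N_Z=14, N_B=12, L=34
Step 3: N_E=28, N_Z=32, N_B=44, L=104
Step 4: N_E=64, N_Z=116, N_B=120, L=300
Step 5: N_E=232, N_Z=304, N_B=360, L=896


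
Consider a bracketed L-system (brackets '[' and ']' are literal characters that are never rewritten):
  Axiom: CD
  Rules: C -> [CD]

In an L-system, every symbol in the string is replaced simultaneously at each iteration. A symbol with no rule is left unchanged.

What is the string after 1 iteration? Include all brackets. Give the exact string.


Step 0: CD
Step 1: [CD]D

Answer: [CD]D


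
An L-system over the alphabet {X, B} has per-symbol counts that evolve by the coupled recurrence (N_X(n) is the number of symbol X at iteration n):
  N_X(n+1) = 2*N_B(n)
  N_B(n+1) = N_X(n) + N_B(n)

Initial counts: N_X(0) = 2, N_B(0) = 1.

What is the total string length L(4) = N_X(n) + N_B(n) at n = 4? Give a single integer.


Answer: 43

Derivation:
Step 0: N_X=2, N_B=1, L=3
Step 1: N_X=2, N_B=3, L=5
Step 2: N_X=6, N_B=5, L=11
Step 3: N_X=10, N_B=11, L=21
Step 4: N_X=22, N_B=21, L=43


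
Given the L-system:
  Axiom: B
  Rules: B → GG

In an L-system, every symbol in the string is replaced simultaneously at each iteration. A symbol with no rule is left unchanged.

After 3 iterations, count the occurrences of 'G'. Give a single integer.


Step 0: B  (0 'G')
Step 1: GG  (2 'G')
Step 2: GG  (2 'G')
Step 3: GG  (2 'G')

Answer: 2


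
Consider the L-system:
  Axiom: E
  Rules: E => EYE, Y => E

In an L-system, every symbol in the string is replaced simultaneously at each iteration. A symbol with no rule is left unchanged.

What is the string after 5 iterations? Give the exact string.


Step 0: E
Step 1: EYE
Step 2: EYEEEYE
Step 3: EYEEEYEEYEEYEEEYE
Step 4: EYEEEYEEYEEYEEEYEEYEEEYEEYEEEYEEYEEYEEEYE
Step 5: EYEEEYEEYEEYEEEYEEYEEEYEEYEEEYEEYEEYEEEYEEYEEEYEEYEEYEEEYEEYEEEYEEYEEYEEEYEEYEEEYEEYEEEYEEYEEYEEEYE

Answer: EYEEEYEEYEEYEEEYEEYEEEYEEYEEEYEEYEEYEEEYEEYEEEYEEYEEYEEEYEEYEEEYEEYEEYEEEYEEYEEEYEEYEEEYEEYEEYEEEYE


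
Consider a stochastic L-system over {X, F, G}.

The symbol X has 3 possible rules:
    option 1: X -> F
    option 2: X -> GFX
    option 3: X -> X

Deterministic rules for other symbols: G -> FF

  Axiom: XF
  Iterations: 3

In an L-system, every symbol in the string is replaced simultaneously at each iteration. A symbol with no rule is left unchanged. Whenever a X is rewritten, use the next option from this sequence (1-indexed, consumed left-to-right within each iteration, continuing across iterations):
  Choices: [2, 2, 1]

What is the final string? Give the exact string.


Step 0: XF
Step 1: GFXF  (used choices [2])
Step 2: FFFGFXF  (used choices [2])
Step 3: FFFFFFFF  (used choices [1])

Answer: FFFFFFFF


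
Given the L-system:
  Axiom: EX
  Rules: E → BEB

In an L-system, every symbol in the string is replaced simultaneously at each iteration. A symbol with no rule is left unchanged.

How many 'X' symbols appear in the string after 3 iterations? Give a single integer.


Step 0: EX  (1 'X')
Step 1: BEBX  (1 'X')
Step 2: BBEBBX  (1 'X')
Step 3: BBBEBBBX  (1 'X')

Answer: 1


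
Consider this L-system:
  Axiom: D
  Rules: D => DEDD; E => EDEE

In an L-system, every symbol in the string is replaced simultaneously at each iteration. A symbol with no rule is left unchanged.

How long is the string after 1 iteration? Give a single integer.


Answer: 4

Derivation:
Step 0: length = 1
Step 1: length = 4


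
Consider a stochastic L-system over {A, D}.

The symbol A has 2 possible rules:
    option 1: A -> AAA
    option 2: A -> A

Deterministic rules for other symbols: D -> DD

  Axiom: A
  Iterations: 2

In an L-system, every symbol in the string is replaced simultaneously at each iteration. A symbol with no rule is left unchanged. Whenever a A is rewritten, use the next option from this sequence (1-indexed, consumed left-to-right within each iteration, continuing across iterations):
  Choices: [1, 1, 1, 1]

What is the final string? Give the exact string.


Answer: AAAAAAAAA

Derivation:
Step 0: A
Step 1: AAA  (used choices [1])
Step 2: AAAAAAAAA  (used choices [1, 1, 1])


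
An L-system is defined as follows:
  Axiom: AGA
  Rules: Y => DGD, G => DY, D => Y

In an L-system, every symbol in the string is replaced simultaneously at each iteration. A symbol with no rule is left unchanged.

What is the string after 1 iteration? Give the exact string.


Step 0: AGA
Step 1: ADYA

Answer: ADYA


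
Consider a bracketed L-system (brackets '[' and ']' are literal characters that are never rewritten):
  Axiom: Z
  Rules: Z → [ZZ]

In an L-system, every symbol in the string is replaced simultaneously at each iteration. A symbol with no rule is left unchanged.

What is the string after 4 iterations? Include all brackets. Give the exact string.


Answer: [[[[ZZ][ZZ]][[ZZ][ZZ]]][[[ZZ][ZZ]][[ZZ][ZZ]]]]

Derivation:
Step 0: Z
Step 1: [ZZ]
Step 2: [[ZZ][ZZ]]
Step 3: [[[ZZ][ZZ]][[ZZ][ZZ]]]
Step 4: [[[[ZZ][ZZ]][[ZZ][ZZ]]][[[ZZ][ZZ]][[ZZ][ZZ]]]]


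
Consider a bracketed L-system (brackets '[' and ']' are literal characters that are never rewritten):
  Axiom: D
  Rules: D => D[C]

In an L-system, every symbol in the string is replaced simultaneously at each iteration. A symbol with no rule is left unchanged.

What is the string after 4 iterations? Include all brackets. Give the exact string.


Answer: D[C][C][C][C]

Derivation:
Step 0: D
Step 1: D[C]
Step 2: D[C][C]
Step 3: D[C][C][C]
Step 4: D[C][C][C][C]


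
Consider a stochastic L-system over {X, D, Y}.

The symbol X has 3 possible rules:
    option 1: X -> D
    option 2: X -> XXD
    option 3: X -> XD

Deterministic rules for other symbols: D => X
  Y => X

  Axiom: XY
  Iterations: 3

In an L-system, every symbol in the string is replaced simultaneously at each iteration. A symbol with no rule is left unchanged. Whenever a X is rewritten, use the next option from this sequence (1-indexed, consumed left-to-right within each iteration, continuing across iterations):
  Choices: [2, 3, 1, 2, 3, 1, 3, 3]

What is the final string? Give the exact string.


Step 0: XY
Step 1: XXDX  (used choices [2])
Step 2: XDDXXXD  (used choices [3, 1, 2])
Step 3: XDXXDXDXDX  (used choices [3, 1, 3, 3])

Answer: XDXXDXDXDX


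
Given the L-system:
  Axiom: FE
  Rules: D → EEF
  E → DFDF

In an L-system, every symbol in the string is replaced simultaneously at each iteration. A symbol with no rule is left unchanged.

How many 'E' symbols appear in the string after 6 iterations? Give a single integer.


Answer: 64

Derivation:
Step 0: FE  (1 'E')
Step 1: FDFDF  (0 'E')
Step 2: FEEFFEEFF  (4 'E')
Step 3: FDFDFDFDFFFDFDFDFDFFF  (0 'E')
Step 4: FEEFFEEFFEEFFEEFFFFEEFFEEFFEEFFEEFFFF  (16 'E')
Step 5: FDFDFDFDFFFDFDFDFDFFFDFDFDFDFFFDFDFDFDFFFFFDFDFDFDFFFDFDFDFDFFFDFDFDFDFFFDFDFDFDFFFFF  (0 'E')
Step 6: FEEFFEEFFEEFFEEFFFFEEFFEEFFEEFFEEFFFFEEFFEEFFEEFFEEFFFFEEFFEEFFEEFFEEFFFFFFEEFFEEFFEEFFEEFFFFEEFFEEFFEEFFEEFFFFEEFFEEFFEEFFEEFFFFEEFFEEFFEEFFEEFFFFFF  (64 'E')


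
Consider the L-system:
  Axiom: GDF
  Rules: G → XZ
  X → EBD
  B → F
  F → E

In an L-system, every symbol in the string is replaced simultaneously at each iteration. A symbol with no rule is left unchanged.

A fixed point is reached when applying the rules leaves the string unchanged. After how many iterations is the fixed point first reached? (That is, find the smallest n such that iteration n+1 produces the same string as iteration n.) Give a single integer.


Step 0: GDF
Step 1: XZDE
Step 2: EBDZDE
Step 3: EFDZDE
Step 4: EEDZDE
Step 5: EEDZDE  (unchanged — fixed point at step 4)

Answer: 4


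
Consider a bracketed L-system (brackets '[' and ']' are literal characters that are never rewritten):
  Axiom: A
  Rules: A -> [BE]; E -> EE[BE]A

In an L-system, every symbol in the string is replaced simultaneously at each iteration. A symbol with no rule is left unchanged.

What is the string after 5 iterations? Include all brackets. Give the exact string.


Step 0: A
Step 1: [BE]
Step 2: [BEE[BE]A]
Step 3: [BEE[BE]AEE[BE]A[BEE[BE]A][BE]]
Step 4: [BEE[BE]AEE[BE]A[BEE[BE]A][BE]EE[BE]AEE[BE]A[BEE[BE]A][BE][BEE[BE]AEE[BE]A[BEE[BE]A][BE]][BEE[BE]A]]
Step 5: [BEE[BE]AEE[BE]A[BEE[BE]A][BE]EE[BE]AEE[BE]A[BEE[BE]A][BE][BEE[BE]AEE[BE]A[BEE[BE]A][BE]][BEE[BE]A]EE[BE]AEE[BE]A[BEE[BE]A][BE]EE[BE]AEE[BE]A[BEE[BE]A][BE][BEE[BE]AEE[BE]A[BEE[BE]A][BE]][BEE[BE]A][BEE[BE]AEE[BE]A[BEE[BE]A][BE]EE[BE]AEE[BE]A[BEE[BE]A][BE][BEE[BE]AEE[BE]A[BEE[BE]A][BE]][BEE[BE]A]][BEE[BE]AEE[BE]A[BEE[BE]A][BE]]]

Answer: [BEE[BE]AEE[BE]A[BEE[BE]A][BE]EE[BE]AEE[BE]A[BEE[BE]A][BE][BEE[BE]AEE[BE]A[BEE[BE]A][BE]][BEE[BE]A]EE[BE]AEE[BE]A[BEE[BE]A][BE]EE[BE]AEE[BE]A[BEE[BE]A][BE][BEE[BE]AEE[BE]A[BEE[BE]A][BE]][BEE[BE]A][BEE[BE]AEE[BE]A[BEE[BE]A][BE]EE[BE]AEE[BE]A[BEE[BE]A][BE][BEE[BE]AEE[BE]A[BEE[BE]A][BE]][BEE[BE]A]][BEE[BE]AEE[BE]A[BEE[BE]A][BE]]]


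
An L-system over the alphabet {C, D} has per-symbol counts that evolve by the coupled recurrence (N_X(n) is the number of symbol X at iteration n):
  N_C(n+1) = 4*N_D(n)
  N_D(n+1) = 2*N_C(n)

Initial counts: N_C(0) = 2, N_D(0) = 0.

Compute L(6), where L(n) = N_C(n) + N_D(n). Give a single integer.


Answer: 1024

Derivation:
Step 0: N_C=2, N_D=0, L=2
Step 1: N_C=0, N_D=4, L=4
Step 2: N_C=16, N_D=0, L=16
Step 3: N_C=0, N_D=32, L=32
Step 4: N_C=128, N_D=0, L=128
Step 5: N_C=0, N_D=256, L=256
Step 6: N_C=1024, N_D=0, L=1024


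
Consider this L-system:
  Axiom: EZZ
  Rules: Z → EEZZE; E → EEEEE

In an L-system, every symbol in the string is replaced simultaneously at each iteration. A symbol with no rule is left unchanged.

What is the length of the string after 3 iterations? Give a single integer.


Answer: 375

Derivation:
Step 0: length = 3
Step 1: length = 15
Step 2: length = 75
Step 3: length = 375


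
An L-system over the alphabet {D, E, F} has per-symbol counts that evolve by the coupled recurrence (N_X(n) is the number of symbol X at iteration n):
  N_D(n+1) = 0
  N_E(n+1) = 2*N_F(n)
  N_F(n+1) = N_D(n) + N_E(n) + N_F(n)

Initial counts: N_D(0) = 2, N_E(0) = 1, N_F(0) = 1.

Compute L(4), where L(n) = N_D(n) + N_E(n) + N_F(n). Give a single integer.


Answer: 54

Derivation:
Step 0: N_D=2, N_E=1, N_F=1, L=4
Step 1: N_D=0, N_E=2, N_F=4, L=6
Step 2: N_D=0, N_E=8, N_F=6, L=14
Step 3: N_D=0, N_E=12, N_F=14, L=26
Step 4: N_D=0, N_E=28, N_F=26, L=54


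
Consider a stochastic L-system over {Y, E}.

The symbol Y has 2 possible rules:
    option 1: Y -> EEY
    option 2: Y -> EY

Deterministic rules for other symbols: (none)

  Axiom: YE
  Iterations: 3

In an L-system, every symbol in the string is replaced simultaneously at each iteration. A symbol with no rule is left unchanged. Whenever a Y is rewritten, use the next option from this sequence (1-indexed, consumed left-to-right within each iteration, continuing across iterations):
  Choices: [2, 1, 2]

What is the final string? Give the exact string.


Answer: EEEEYE

Derivation:
Step 0: YE
Step 1: EYE  (used choices [2])
Step 2: EEEYE  (used choices [1])
Step 3: EEEEYE  (used choices [2])


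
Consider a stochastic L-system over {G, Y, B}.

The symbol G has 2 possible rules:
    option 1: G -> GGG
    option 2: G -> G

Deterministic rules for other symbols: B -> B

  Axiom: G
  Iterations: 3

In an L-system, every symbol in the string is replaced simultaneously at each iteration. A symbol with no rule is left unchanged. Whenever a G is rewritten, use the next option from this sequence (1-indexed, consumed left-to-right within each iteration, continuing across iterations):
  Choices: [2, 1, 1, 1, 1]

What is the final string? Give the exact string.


Answer: GGGGGGGGG

Derivation:
Step 0: G
Step 1: G  (used choices [2])
Step 2: GGG  (used choices [1])
Step 3: GGGGGGGGG  (used choices [1, 1, 1])


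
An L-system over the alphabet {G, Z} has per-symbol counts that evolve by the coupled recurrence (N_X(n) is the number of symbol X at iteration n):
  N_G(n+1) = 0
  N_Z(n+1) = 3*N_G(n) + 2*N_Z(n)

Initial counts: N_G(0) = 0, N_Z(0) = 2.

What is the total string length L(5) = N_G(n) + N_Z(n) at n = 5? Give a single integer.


Step 0: N_G=0, N_Z=2, L=2
Step 1: N_G=0, N_Z=4, L=4
Step 2: N_G=0, N_Z=8, L=8
Step 3: N_G=0, N_Z=16, L=16
Step 4: N_G=0, N_Z=32, L=32
Step 5: N_G=0, N_Z=64, L=64

Answer: 64


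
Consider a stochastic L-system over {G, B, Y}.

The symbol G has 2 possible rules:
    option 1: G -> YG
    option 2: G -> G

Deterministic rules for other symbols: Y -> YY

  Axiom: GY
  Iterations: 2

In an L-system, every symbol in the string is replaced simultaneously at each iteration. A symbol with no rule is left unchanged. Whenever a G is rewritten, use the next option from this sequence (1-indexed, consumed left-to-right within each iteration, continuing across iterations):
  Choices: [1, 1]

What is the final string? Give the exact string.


Step 0: GY
Step 1: YGYY  (used choices [1])
Step 2: YYYGYYYY  (used choices [1])

Answer: YYYGYYYY


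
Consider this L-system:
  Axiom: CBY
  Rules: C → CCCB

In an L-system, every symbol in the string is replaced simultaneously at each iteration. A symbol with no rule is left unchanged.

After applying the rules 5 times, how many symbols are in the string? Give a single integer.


Answer: 366

Derivation:
Step 0: length = 3
Step 1: length = 6
Step 2: length = 15
Step 3: length = 42
Step 4: length = 123
Step 5: length = 366


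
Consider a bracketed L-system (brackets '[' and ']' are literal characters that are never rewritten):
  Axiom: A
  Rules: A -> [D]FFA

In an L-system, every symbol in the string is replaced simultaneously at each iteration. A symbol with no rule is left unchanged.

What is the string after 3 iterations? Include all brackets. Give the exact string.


Answer: [D]FF[D]FF[D]FFA

Derivation:
Step 0: A
Step 1: [D]FFA
Step 2: [D]FF[D]FFA
Step 3: [D]FF[D]FF[D]FFA


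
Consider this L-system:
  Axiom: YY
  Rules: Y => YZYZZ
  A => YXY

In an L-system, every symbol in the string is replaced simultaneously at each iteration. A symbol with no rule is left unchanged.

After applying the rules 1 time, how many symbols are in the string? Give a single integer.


Step 0: length = 2
Step 1: length = 10

Answer: 10


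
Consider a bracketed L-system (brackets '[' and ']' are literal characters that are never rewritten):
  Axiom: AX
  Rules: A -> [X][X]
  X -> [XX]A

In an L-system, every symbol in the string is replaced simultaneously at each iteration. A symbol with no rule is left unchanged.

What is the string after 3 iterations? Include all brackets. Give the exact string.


Step 0: AX
Step 1: [X][X][XX]A
Step 2: [[XX]A][[XX]A][[XX]A[XX]A][X][X]
Step 3: [[[XX]A[XX]A][X][X]][[[XX]A[XX]A][X][X]][[[XX]A[XX]A][X][X][[XX]A[XX]A][X][X]][[XX]A][[XX]A]

Answer: [[[XX]A[XX]A][X][X]][[[XX]A[XX]A][X][X]][[[XX]A[XX]A][X][X][[XX]A[XX]A][X][X]][[XX]A][[XX]A]


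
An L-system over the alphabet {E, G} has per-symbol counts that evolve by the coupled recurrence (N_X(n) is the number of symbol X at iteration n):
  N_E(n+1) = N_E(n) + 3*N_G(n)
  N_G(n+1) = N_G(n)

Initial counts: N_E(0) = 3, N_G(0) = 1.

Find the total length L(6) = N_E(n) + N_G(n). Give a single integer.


Step 0: N_E=3, N_G=1, L=4
Step 1: N_E=6, N_G=1, L=7
Step 2: N_E=9, N_G=1, L=10
Step 3: N_E=12, N_G=1, L=13
Step 4: N_E=15, N_G=1, L=16
Step 5: N_E=18, N_G=1, L=19
Step 6: N_E=21, N_G=1, L=22

Answer: 22


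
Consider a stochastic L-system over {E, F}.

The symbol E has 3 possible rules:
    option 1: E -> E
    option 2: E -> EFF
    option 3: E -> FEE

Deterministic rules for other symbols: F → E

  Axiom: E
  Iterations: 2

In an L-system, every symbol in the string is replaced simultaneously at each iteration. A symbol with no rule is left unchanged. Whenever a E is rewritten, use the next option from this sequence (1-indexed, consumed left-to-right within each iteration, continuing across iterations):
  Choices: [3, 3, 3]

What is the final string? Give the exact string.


Answer: EFEEFEE

Derivation:
Step 0: E
Step 1: FEE  (used choices [3])
Step 2: EFEEFEE  (used choices [3, 3])


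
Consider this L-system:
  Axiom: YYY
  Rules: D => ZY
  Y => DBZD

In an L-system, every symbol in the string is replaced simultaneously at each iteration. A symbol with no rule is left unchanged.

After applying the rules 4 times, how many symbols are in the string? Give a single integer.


Step 0: length = 3
Step 1: length = 12
Step 2: length = 18
Step 3: length = 36
Step 4: length = 48

Answer: 48


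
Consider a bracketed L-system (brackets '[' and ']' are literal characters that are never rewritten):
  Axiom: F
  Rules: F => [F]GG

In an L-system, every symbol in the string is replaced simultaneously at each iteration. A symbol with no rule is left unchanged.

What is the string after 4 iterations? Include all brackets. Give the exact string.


Answer: [[[[F]GG]GG]GG]GG

Derivation:
Step 0: F
Step 1: [F]GG
Step 2: [[F]GG]GG
Step 3: [[[F]GG]GG]GG
Step 4: [[[[F]GG]GG]GG]GG


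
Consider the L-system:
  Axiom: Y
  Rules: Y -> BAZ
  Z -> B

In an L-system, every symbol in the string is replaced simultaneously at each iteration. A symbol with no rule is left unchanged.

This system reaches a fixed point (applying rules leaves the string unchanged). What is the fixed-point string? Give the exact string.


Step 0: Y
Step 1: BAZ
Step 2: BAB
Step 3: BAB  (unchanged — fixed point at step 2)

Answer: BAB


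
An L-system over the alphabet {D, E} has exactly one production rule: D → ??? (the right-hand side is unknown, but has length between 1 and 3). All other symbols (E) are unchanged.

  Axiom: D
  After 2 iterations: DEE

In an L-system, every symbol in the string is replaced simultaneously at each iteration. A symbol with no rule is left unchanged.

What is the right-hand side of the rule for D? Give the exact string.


Trying D → DE:
  Step 0: D
  Step 1: DE
  Step 2: DEE
Matches the given result.

Answer: DE


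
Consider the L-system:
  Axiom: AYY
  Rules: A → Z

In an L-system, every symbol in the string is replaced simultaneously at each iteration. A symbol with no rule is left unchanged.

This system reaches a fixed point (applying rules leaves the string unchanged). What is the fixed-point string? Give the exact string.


Step 0: AYY
Step 1: ZYY
Step 2: ZYY  (unchanged — fixed point at step 1)

Answer: ZYY


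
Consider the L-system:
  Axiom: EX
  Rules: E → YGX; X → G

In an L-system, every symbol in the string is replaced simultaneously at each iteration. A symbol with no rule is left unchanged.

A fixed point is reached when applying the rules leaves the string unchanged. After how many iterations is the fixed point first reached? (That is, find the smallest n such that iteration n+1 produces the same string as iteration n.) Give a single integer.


Step 0: EX
Step 1: YGXG
Step 2: YGGG
Step 3: YGGG  (unchanged — fixed point at step 2)

Answer: 2


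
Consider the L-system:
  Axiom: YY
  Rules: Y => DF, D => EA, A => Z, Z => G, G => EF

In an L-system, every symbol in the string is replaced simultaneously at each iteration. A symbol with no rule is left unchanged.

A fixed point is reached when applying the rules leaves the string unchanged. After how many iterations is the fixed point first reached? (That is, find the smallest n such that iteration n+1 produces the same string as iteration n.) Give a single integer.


Step 0: YY
Step 1: DFDF
Step 2: EAFEAF
Step 3: EZFEZF
Step 4: EGFEGF
Step 5: EEFFEEFF
Step 6: EEFFEEFF  (unchanged — fixed point at step 5)

Answer: 5


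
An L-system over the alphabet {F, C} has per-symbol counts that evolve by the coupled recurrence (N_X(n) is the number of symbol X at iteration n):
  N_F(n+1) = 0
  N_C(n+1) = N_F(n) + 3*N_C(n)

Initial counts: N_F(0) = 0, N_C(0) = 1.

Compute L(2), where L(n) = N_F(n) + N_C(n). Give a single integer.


Answer: 9

Derivation:
Step 0: N_F=0, N_C=1, L=1
Step 1: N_F=0, N_C=3, L=3
Step 2: N_F=0, N_C=9, L=9


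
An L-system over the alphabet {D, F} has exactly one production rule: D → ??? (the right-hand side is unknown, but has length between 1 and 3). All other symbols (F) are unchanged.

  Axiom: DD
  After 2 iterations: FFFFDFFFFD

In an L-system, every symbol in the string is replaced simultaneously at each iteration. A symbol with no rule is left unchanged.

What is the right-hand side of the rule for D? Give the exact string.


Trying D → FFD:
  Step 0: DD
  Step 1: FFDFFD
  Step 2: FFFFDFFFFD
Matches the given result.

Answer: FFD


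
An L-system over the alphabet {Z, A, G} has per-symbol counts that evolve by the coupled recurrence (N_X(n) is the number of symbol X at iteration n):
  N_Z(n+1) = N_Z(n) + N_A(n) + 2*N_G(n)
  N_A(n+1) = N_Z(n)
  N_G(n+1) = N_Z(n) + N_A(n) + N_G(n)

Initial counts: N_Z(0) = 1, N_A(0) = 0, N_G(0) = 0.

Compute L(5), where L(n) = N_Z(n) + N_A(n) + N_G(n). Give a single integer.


Step 0: N_Z=1, N_A=0, N_G=0, L=1
Step 1: N_Z=1, N_A=1, N_G=1, L=3
Step 2: N_Z=4, N_A=1, N_G=3, L=8
Step 3: N_Z=11, N_A=4, N_G=8, L=23
Step 4: N_Z=31, N_A=11, N_G=23, L=65
Step 5: N_Z=88, N_A=31, N_G=65, L=184

Answer: 184


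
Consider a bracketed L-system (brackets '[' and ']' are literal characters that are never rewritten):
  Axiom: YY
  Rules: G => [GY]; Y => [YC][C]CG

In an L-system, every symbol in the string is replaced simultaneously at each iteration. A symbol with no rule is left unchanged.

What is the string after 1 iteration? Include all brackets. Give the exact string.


Answer: [YC][C]CG[YC][C]CG

Derivation:
Step 0: YY
Step 1: [YC][C]CG[YC][C]CG


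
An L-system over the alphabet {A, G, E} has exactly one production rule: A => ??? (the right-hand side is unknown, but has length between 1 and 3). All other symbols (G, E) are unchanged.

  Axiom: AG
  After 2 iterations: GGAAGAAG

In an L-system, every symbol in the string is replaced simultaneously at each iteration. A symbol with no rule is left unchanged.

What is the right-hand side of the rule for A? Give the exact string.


Answer: GAA

Derivation:
Trying A => GAA:
  Step 0: AG
  Step 1: GAAG
  Step 2: GGAAGAAG
Matches the given result.


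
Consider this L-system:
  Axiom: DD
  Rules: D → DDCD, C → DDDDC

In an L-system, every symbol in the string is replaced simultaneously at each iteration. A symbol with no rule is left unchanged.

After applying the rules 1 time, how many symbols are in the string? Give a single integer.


Step 0: length = 2
Step 1: length = 8

Answer: 8


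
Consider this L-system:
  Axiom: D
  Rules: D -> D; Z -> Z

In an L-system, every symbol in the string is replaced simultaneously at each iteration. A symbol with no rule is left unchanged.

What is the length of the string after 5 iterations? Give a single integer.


Step 0: length = 1
Step 1: length = 1
Step 2: length = 1
Step 3: length = 1
Step 4: length = 1
Step 5: length = 1

Answer: 1


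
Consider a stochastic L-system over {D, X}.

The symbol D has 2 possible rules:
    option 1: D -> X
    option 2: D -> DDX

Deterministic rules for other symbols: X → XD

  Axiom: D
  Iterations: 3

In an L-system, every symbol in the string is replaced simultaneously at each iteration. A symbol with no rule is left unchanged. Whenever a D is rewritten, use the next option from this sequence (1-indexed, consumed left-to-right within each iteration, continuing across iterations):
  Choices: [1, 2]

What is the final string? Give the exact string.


Step 0: D
Step 1: X  (used choices [1])
Step 2: XD  (used choices [])
Step 3: XDDDX  (used choices [2])

Answer: XDDDX


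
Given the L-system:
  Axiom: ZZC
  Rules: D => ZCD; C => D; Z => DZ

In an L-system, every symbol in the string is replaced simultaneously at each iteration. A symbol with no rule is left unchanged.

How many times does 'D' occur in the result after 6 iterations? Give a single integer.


Step 0: ZZC  (0 'D')
Step 1: DZDZD  (3 'D')
Step 2: ZCDDZZCDDZZCD  (5 'D')
Step 3: DZDZCDZCDDZDZDZCDZCDDZDZDZCD  (13 'D')
Step 4: ZCDDZZCDDZDZCDDZDZCDZCDDZZCDDZZCDDZDZCDDZDZCDZCDDZZCDDZZCDDZDZCD  (28 'D')
Step 5: DZDZCDZCDDZDZDZCDZCDDZZCDDZDZCDZCDDZZCDDZDZCDDZDZCDZCDDZDZDZCDZCDDZDZDZCDZCDDZZCDDZDZCDZCDDZZCDDZDZCDDZDZCDZCDDZDZDZCDZCDDZDZDZCDZCDDZZCDDZDZCD  (64 'D')
Step 6: ZCDDZZCDDZDZCDDZDZCDZCDDZZCDDZZCDDZDZCDDZDZCDZCDDZDZDZCDZCDDZZCDDZDZCDDZDZCDZCDDZDZDZCDZCDDZZCDDZDZCDZCDDZZCDDZDZCDDZDZCDZCDDZZCDDZZCDDZDZCDDZDZCDZCDDZZCDDZZCDDZDZCDDZDZCDZCDDZDZDZCDZCDDZZCDDZDZCDDZDZCDZCDDZDZDZCDZCDDZZCDDZDZCDZCDDZZCDDZDZCDDZDZCDZCDDZZCDDZZCDDZDZCDDZDZCDZCDDZZCDDZZCDDZDZCDDZDZCDZCDDZDZDZCDZCDDZZCDDZDZCD  (143 'D')

Answer: 143


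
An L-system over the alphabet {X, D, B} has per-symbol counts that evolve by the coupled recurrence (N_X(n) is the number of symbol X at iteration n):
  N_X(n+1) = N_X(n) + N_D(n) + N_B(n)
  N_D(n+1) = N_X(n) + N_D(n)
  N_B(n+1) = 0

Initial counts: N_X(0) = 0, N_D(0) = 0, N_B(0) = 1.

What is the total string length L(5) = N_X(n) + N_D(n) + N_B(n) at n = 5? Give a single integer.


Step 0: N_X=0, N_D=0, N_B=1, L=1
Step 1: N_X=1, N_D=0, N_B=0, L=1
Step 2: N_X=1, N_D=1, N_B=0, L=2
Step 3: N_X=2, N_D=2, N_B=0, L=4
Step 4: N_X=4, N_D=4, N_B=0, L=8
Step 5: N_X=8, N_D=8, N_B=0, L=16

Answer: 16


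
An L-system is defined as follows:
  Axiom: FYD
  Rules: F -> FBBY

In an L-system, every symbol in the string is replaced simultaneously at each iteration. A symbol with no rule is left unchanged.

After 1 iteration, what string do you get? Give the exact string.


Step 0: FYD
Step 1: FBBYYD

Answer: FBBYYD


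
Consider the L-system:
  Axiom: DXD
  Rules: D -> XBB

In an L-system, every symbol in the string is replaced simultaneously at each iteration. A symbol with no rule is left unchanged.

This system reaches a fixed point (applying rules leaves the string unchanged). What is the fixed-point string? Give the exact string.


Step 0: DXD
Step 1: XBBXXBB
Step 2: XBBXXBB  (unchanged — fixed point at step 1)

Answer: XBBXXBB


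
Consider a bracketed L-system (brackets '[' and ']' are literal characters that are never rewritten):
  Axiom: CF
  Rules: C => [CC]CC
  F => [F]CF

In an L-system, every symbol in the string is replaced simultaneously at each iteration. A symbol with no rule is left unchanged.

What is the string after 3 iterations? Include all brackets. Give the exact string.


Step 0: CF
Step 1: [CC]CC[F]CF
Step 2: [[CC]CC[CC]CC][CC]CC[CC]CC[[F]CF][CC]CC[F]CF
Step 3: [[[CC]CC[CC]CC][CC]CC[CC]CC[[CC]CC[CC]CC][CC]CC[CC]CC][[CC]CC[CC]CC][CC]CC[CC]CC[[CC]CC[CC]CC][CC]CC[CC]CC[[[F]CF][CC]CC[F]CF][[CC]CC[CC]CC][CC]CC[CC]CC[[F]CF][CC]CC[F]CF

Answer: [[[CC]CC[CC]CC][CC]CC[CC]CC[[CC]CC[CC]CC][CC]CC[CC]CC][[CC]CC[CC]CC][CC]CC[CC]CC[[CC]CC[CC]CC][CC]CC[CC]CC[[[F]CF][CC]CC[F]CF][[CC]CC[CC]CC][CC]CC[CC]CC[[F]CF][CC]CC[F]CF


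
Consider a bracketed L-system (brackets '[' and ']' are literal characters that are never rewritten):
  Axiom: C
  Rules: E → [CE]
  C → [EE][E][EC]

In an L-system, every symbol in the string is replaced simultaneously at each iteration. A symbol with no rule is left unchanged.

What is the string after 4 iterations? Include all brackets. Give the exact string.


Answer: [[[[CE][CE]][[CE]][[CE][EE][E][EC]][[EE][E][EC][CE]]][[[CE][CE]][[CE]][[CE][EE][E][EC]][[EE][E][EC][CE]]]][[[[CE][CE]][[CE]][[CE][EE][E][EC]][[EE][E][EC][CE]]]][[[[CE][CE]][[CE]][[CE][EE][E][EC]][[EE][E][EC][CE]]][[[EE][E][EC][CE]][[EE][E][EC][CE]]][[[EE][E][EC][CE]]][[[EE][E][EC][CE]][[CE][CE]][[CE]][[CE][EE][E][EC]]]]

Derivation:
Step 0: C
Step 1: [EE][E][EC]
Step 2: [[CE][CE]][[CE]][[CE][EE][E][EC]]
Step 3: [[[EE][E][EC][CE]][[EE][E][EC][CE]]][[[EE][E][EC][CE]]][[[EE][E][EC][CE]][[CE][CE]][[CE]][[CE][EE][E][EC]]]
Step 4: [[[[CE][CE]][[CE]][[CE][EE][E][EC]][[EE][E][EC][CE]]][[[CE][CE]][[CE]][[CE][EE][E][EC]][[EE][E][EC][CE]]]][[[[CE][CE]][[CE]][[CE][EE][E][EC]][[EE][E][EC][CE]]]][[[[CE][CE]][[CE]][[CE][EE][E][EC]][[EE][E][EC][CE]]][[[EE][E][EC][CE]][[EE][E][EC][CE]]][[[EE][E][EC][CE]]][[[EE][E][EC][CE]][[CE][CE]][[CE]][[CE][EE][E][EC]]]]


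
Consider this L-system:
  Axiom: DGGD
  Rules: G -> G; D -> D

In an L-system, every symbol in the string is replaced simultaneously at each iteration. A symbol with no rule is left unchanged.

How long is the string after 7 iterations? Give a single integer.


Step 0: length = 4
Step 1: length = 4
Step 2: length = 4
Step 3: length = 4
Step 4: length = 4
Step 5: length = 4
Step 6: length = 4
Step 7: length = 4

Answer: 4


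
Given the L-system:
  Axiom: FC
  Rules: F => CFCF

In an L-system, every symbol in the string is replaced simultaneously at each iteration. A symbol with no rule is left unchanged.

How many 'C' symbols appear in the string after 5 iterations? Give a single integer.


Answer: 63

Derivation:
Step 0: FC  (1 'C')
Step 1: CFCFC  (3 'C')
Step 2: CCFCFCCFCFC  (7 'C')
Step 3: CCCFCFCCFCFCCCFCFCCFCFC  (15 'C')
Step 4: CCCCFCFCCFCFCCCFCFCCFCFCCCCFCFCCFCFCCCFCFCCFCFC  (31 'C')
Step 5: CCCCCFCFCCFCFCCCFCFCCFCFCCCCFCFCCFCFCCCFCFCCFCFCCCCCFCFCCFCFCCCFCFCCFCFCCCCFCFCCFCFCCCFCFCCFCFC  (63 'C')


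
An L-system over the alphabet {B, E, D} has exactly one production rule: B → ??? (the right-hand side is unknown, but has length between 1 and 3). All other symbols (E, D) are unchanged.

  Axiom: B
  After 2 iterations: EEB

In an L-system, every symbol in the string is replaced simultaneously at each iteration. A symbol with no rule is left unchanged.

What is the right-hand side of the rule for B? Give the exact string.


Trying B → EB:
  Step 0: B
  Step 1: EB
  Step 2: EEB
Matches the given result.

Answer: EB


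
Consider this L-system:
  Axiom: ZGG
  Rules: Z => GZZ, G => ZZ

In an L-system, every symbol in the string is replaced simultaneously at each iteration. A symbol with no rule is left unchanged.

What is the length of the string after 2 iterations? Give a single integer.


Answer: 20

Derivation:
Step 0: length = 3
Step 1: length = 7
Step 2: length = 20


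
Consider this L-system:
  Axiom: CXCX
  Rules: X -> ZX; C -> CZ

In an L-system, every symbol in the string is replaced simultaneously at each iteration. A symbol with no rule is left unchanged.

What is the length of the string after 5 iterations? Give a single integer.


Answer: 24

Derivation:
Step 0: length = 4
Step 1: length = 8
Step 2: length = 12
Step 3: length = 16
Step 4: length = 20
Step 5: length = 24


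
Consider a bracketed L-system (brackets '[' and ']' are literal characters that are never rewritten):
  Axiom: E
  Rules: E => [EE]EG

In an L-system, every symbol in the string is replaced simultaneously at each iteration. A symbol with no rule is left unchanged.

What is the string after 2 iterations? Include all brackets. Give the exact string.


Answer: [[EE]EG[EE]EG][EE]EGG

Derivation:
Step 0: E
Step 1: [EE]EG
Step 2: [[EE]EG[EE]EG][EE]EGG


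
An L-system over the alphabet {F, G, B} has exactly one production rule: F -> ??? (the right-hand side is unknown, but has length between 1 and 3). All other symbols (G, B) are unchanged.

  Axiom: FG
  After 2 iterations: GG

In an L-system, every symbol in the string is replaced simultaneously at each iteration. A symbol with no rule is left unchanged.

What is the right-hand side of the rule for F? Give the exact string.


Answer: G

Derivation:
Trying F -> G:
  Step 0: FG
  Step 1: GG
  Step 2: GG
Matches the given result.
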